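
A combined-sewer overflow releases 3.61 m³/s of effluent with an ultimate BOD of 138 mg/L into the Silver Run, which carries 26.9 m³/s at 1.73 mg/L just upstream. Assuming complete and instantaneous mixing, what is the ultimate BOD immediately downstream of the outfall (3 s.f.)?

17.9 mg/L

Flow-weighted mixing: C = (Q_r C_r + Q_w C_w)/(Q_r + Q_w)
= (26.9×1.73 + 3.61×138)/(26.9 + 3.61) = 544.7/30.51 = 17.85 mg/L.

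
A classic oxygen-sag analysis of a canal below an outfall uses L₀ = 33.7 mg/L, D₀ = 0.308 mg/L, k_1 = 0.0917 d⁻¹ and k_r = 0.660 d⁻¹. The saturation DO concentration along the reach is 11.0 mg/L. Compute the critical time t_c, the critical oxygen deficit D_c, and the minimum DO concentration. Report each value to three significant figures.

t_c ≈ 3.37 d; D_c ≈ 3.44 mg/L; min DO ≈ 7.56 mg/L

At the critical point dD/dt = 0, so k_1 L₀ e^(−k_1 t) = k_r D. Substituting D(t) from the Streeter–Phelps equation and solving for t gives
t_c = ln[(k_r/k_1)(1 − D₀(k_r−k_1)/(k_1 L₀))] / (k_r−k_1).
Here k_r−k_1 = 0.5683 d⁻¹ and 1 − D₀(k_r−k_1)/(k_1 L₀) = 1 − 0.308×0.5683/(0.0917×33.7) = 0.9434, so
t_c = ln(7.197 × 0.9434) / 0.5683 = 1.915 / 0.5683 = 3.370 d.
L(t_c) = L₀ e^(−k_1 t_c) = 33.7 × 0.7341 = 24.74 mg/L, and at the critical point k_r D_c = k_1 L, so D_c = (0.0917/0.660) × 24.74 = 3.437 mg/L.
Minimum DO = C_s − D_c = 11.0 − 3.437 = 7.563 mg/L.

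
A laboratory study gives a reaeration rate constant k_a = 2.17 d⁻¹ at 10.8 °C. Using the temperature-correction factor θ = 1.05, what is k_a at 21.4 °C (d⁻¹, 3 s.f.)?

k_a(T₂) = k_a(T₁) · θ^(T₂−T₁) = 2.17 × 1.05^(21.4−10.8)
= 2.17 × 1.05^10.6 = 2.17 × 1.677 = 3.640 d⁻¹.

k_a ≈ 3.64 d⁻¹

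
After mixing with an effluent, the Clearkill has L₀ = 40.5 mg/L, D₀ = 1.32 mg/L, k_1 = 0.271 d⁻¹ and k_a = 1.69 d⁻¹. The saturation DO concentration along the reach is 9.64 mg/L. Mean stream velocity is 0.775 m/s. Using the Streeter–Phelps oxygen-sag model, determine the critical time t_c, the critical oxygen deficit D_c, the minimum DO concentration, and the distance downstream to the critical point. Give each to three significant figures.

At the critical point dD/dt = 0, so k_1 L₀ e^(−k_1 t) = k_a D. Substituting D(t) from the Streeter–Phelps equation and solving for t gives
t_c = ln[(k_a/k_1)(1 − D₀(k_a−k_1)/(k_1 L₀))] / (k_a−k_1).
Here k_a−k_1 = 1.419 d⁻¹ and 1 − D₀(k_a−k_1)/(k_1 L₀) = 1 − 1.32×1.419/(0.271×40.5) = 0.8293, so
t_c = ln(6.236 × 0.8293) / 1.419 = 1.643 / 1.419 = 1.158 d.
D_c = (k_1/k_a) L₀ e^(−k_1 t_c) = (0.271/1.69) × 40.5 × e^(−0.271×1.158) = 0.1604 × 40.5 × 0.7306 = 4.745 mg/L.
Minimum DO = C_s − D_c = 9.64 − 4.745 = 4.895 mg/L.
x_c = v t_c = 0.775 m/s × 1.158 d × 86400 s/d = 77540 m ≈ 77.5 km.

t_c ≈ 1.16 d; D_c ≈ 4.75 mg/L; min DO ≈ 4.89 mg/L; x_c ≈ 77.5 km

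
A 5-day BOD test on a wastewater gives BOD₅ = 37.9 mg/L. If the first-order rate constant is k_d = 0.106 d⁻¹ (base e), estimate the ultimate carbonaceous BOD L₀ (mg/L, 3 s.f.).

BOD₅ = L₀(1 − e^(−5k_d)) ⇒ L₀ = BOD₅ / (1 − e^(−5×0.106))
= 37.9 / (1 − 0.5886) = 37.9 / 0.4114 = 92.13 mg/L.

L₀ ≈ 92.1 mg/L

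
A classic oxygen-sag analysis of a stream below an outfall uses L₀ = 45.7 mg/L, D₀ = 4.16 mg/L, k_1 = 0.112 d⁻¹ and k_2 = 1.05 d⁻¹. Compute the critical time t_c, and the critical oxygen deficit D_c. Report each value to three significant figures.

At the critical point dD/dt = 0, so k_1 L₀ e^(−k_1 t) = k_2 D. Substituting D(t) from the Streeter–Phelps equation and solving for t gives
t_c = ln[(k_2/k_1)(1 − D₀(k_2−k_1)/(k_1 L₀))] / (k_2−k_1).
Here k_2−k_1 = 0.9380 d⁻¹ and 1 − D₀(k_2−k_1)/(k_1 L₀) = 1 − 4.16×0.9380/(0.112×45.7) = 0.2376, so
t_c = ln(9.375 × 0.2376) / 0.9380 = 0.8010 / 0.9380 = 0.8540 d.
L(t_c) = L₀ e^(−k_1 t_c) = 45.7 × 0.9088 = 41.53 mg/L, and at the critical point k_2 D_c = k_1 L, so D_c = (0.112/1.05) × 41.53 = 4.430 mg/L.

t_c ≈ 0.854 d; D_c ≈ 4.43 mg/L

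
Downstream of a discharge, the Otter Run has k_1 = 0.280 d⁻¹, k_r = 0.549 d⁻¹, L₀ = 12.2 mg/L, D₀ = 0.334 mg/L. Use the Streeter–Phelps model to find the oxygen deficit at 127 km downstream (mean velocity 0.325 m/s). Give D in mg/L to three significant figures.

Travel time t = x/v = 127 km / (0.325 m/s) = 127000 m / 0.325 m/s = 390800 s = 4.523 d.
k_1 L₀/(k_r−k_1) = 0.280×12.2/(0.549−0.280) = 3.416/0.2690 = 12.70 mg/L.
e^(−k_1 t) = e^(−0.280×4.523) = 0.2818; e^(−k_r t) = e^(−0.549×4.523) = 0.08349.
D = 12.70 × (0.2818 − 0.08349) + 0.334 × 0.08349 = 2.519 + 0.02789 = 2.547 mg/L.

D ≈ 2.55 mg/L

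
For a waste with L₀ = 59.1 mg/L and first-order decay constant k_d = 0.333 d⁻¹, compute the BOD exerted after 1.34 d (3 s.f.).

y_t = L₀(1 − e^(−k_d t)) = 59.1 × (1 − e^(−0.333×1.34))
= 59.1 × (1 − 0.6400) = 59.1 × 0.3600 = 21.27 mg/L.

y ≈ 21.3 mg/L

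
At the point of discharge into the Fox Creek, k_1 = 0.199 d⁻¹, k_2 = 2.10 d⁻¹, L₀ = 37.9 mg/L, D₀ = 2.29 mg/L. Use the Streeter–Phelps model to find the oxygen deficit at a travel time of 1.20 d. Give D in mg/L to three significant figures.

D ≈ 2.99 mg/L

k_1 L₀/(k_2−k_1) = 0.199×37.9/(2.10−0.199) = 7.542/1.901 = 3.967 mg/L.
e^(−k_1 t) = e^(−0.199×1.200) = 0.7876; e^(−k_2 t) = e^(−2.10×1.200) = 0.08046.
D = 3.967 × (0.7876 − 0.08046) + 2.29 × 0.08046 = 2.805 + 0.1843 = 2.990 mg/L.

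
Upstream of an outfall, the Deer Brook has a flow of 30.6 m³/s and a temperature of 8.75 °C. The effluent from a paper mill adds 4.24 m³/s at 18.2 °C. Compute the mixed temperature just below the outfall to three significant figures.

Flow-weighted mixing: C = (Q_r C_r + Q_w C_w)/(Q_r + Q_w)
= (30.6×8.75 + 4.24×18.2)/(30.6 + 4.24) = 344.9/34.84 = 9.900 °C.

9.90 °C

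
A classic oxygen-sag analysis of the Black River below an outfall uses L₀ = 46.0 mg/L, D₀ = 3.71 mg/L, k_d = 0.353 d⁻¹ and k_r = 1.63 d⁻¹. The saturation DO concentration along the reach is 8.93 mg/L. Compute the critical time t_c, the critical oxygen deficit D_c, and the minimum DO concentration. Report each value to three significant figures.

t_c ≈ 0.928 d; D_c ≈ 7.18 mg/L; min DO ≈ 1.75 mg/L

At the critical point dD/dt = 0, so k_d L₀ e^(−k_d t) = k_r D. Substituting D(t) from the Streeter–Phelps equation and solving for t gives
t_c = ln[(k_r/k_d)(1 − D₀(k_r−k_d)/(k_d L₀))] / (k_r−k_d).
Here k_r−k_d = 1.277 d⁻¹ and 1 − D₀(k_r−k_d)/(k_d L₀) = 1 − 3.71×1.277/(0.353×46.0) = 0.7082, so
t_c = ln(4.618 × 0.7082) / 1.277 = 1.185 / 1.277 = 0.9279 d.
L(t_c) = L₀ e^(−k_d t_c) = 46.0 × 0.7207 = 33.15 mg/L, and at the critical point k_r D_c = k_d L, so D_c = (0.353/1.63) × 33.15 = 7.180 mg/L.
Minimum DO = C_s − D_c = 8.93 − 7.180 = 1.750 mg/L.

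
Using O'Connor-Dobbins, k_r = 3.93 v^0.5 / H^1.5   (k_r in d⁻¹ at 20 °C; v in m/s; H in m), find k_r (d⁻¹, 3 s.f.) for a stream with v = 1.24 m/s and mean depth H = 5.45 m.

k_r = 3.93 × 1.24^0.5 / 5.45^1.5 = 3.93 × 1.114 / 12.72 = 0.3440 d⁻¹.

k_r ≈ 0.344 d⁻¹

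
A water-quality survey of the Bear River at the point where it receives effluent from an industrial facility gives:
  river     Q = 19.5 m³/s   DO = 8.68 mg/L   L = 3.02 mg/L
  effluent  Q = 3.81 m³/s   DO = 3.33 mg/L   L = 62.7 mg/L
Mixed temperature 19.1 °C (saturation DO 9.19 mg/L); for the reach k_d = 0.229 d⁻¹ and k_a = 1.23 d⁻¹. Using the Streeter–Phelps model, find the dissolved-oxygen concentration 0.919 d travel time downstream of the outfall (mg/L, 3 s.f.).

Mixed DO = (19.5×8.68 + 3.81×3.33)/(19.5+3.81) = 181.9/23.31 = 7.806 mg/L.
Mixed L₀ = (19.5×3.02 + 3.81×62.7)/(23.31) = 297.8/23.31 = 12.77 mg/L.
Initial deficit D₀ = C_s − DO₀ = 9.19 − 7.806 = 1.384 mg/L.
D(0.919) = [0.229×12.77/(1.23−0.229)](e^(−0.229×0.919) − e^(−1.23×0.919)) + 1.384 e^(−1.23×0.919)
= 2.922 × (0.8102 − 0.3229) + 1.384 × 0.3229 = 1.871 mg/L.
DO = 9.19 − 1.871 = 7.319 mg/L.

DO ≈ 7.32 mg/L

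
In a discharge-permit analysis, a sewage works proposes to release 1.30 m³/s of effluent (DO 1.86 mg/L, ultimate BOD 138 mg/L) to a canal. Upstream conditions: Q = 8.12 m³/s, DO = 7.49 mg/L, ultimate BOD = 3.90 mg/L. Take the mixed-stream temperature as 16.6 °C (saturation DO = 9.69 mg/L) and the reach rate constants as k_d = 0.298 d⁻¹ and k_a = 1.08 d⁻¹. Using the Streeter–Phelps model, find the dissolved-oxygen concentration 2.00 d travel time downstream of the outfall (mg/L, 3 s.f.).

Mixed DO = (8.12×7.49 + 1.30×1.86)/(8.12+1.30) = 63.24/9.420 = 6.713 mg/L.
Mixed L₀ = (8.12×3.90 + 1.30×138)/(9.420) = 211.1/9.420 = 22.41 mg/L.
Initial deficit D₀ = C_s − DO₀ = 9.69 − 6.713 = 2.977 mg/L.
D(2.00) = [0.298×22.41/(1.08−0.298)](e^(−0.298×2.00) − e^(−1.08×2.00)) + 2.977 e^(−1.08×2.00)
= 8.538 × (0.5510 − 0.1153) + 2.977 × 0.1153 = 4.063 mg/L.
DO = 9.69 − 4.063 = 5.627 mg/L.

DO ≈ 5.63 mg/L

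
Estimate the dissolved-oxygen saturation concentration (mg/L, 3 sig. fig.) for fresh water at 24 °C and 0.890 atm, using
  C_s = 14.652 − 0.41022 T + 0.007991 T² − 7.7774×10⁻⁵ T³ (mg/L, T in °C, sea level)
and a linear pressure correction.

At sea level: C_s = 14.652 − 0.41022×24 + 0.007991×24² − 7.7774×10⁻⁵×24³ = 8.334 mg/L.
Pressure correction: C_s' = 8.334 × 0.890 = 7.418 mg/L.

C_s ≈ 7.42 mg/L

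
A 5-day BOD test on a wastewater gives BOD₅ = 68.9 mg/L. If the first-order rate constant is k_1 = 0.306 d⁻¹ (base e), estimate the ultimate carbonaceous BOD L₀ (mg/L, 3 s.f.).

L₀ ≈ 87.9 mg/L

BOD₅ = L₀(1 − e^(−5k_1)) ⇒ L₀ = BOD₅ / (1 − e^(−5×0.306))
= 68.9 / (1 − 0.2165) = 68.9 / 0.7835 = 87.94 mg/L.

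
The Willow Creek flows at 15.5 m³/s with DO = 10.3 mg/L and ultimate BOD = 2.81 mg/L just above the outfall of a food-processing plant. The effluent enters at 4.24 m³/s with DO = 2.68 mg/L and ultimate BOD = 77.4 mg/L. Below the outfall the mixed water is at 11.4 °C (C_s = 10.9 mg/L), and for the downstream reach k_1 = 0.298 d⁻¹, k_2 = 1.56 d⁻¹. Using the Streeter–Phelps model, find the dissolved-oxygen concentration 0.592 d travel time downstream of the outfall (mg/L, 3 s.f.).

DO ≈ 8.05 mg/L

Mixed DO = (15.5×10.3 + 4.24×2.68)/(15.5+4.24) = 171.0/19.74 = 8.663 mg/L.
Mixed L₀ = (15.5×2.81 + 4.24×77.4)/(19.74) = 371.7/19.74 = 18.83 mg/L.
Initial deficit D₀ = C_s − DO₀ = 10.9 − 8.663 = 2.237 mg/L.
D(0.592) = [0.298×18.83/(1.56−0.298)](e^(−0.298×0.592) − e^(−1.56×0.592)) + 2.237 e^(−1.56×0.592)
= 4.447 × (0.8383 − 0.3971) + 2.237 × 0.3971 = 2.850 mg/L.
DO = 10.9 − 2.850 = 8.050 mg/L.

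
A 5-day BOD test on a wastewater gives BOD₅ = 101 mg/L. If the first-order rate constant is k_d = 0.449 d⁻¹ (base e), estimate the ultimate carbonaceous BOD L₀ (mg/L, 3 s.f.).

BOD₅ = L₀(1 − e^(−5k_d)) ⇒ L₀ = BOD₅ / (1 − e^(−5×0.449))
= 101 / (1 − 0.1059) = 101 / 0.8941 = 113.0 mg/L.

L₀ ≈ 113 mg/L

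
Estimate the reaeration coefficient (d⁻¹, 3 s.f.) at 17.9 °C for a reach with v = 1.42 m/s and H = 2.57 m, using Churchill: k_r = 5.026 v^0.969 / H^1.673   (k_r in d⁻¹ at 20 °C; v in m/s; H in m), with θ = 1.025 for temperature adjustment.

k_r(20) = 5.026 × 1.42^0.969 / 2.57^1.673 = 5.026 × 1.405 / 4.851 = 1.455 d⁻¹.
k_r(17.9) = 1.455 × 1.025^(17.9−20) = 1.455 × 0.9495 = 1.382 d⁻¹.

k_r ≈ 1.38 d⁻¹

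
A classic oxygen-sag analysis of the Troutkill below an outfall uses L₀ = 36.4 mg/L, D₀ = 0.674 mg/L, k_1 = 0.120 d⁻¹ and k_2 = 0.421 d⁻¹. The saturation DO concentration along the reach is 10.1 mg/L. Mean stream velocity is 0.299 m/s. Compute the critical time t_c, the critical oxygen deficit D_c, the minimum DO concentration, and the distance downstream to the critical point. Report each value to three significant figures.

With k_2/k_1 = 3.508 and 1 − D₀(k_2−k_1)/(k_1 L₀) = 0.9536,
t_c = ln(3.508 × 0.9536) / (0.421 − 0.120) = ln(3.345) / 0.3010 = 1.208/0.3010 = 4.012 d.
D_c = (k_1/k_2) L₀ e^(−k_1 t_c) = (0.120/0.421) × 36.4 × e^(−0.120×4.012) = 0.2850 × 36.4 × 0.6179 = 6.411 mg/L.
Minimum DO = C_s − D_c = 10.1 − 6.411 = 3.689 mg/L.
x_c = v t_c = 0.299 m/s × 4.012 d × 86400 s/d = 103600 m ≈ 104 km.

t_c ≈ 4.01 d; D_c ≈ 6.41 mg/L; min DO ≈ 3.69 mg/L; x_c ≈ 104 km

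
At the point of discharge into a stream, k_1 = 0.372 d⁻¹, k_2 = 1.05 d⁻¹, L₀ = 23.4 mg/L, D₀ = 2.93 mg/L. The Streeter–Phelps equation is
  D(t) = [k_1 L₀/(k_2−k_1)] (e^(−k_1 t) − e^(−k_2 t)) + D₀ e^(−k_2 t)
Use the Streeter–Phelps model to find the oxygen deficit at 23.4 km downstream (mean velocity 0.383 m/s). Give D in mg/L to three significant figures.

Travel time t = x/v = 23.4 km / (0.383 m/s) = 23400 m / 0.383 m/s = 61100 s = 0.7071 d.
k_1 L₀/(k_2−k_1) = 0.372×23.4/(1.05−0.372) = 8.705/0.6780 = 12.84 mg/L.
e^(−k_1 t) = e^(−0.372×0.7071) = 0.7687; e^(−k_2 t) = e^(−1.05×0.7071) = 0.4759.
D = 12.84 × (0.7687 − 0.4759) + 2.93 × 0.4759 = 3.759 + 1.394 = 5.153 mg/L.

D ≈ 5.15 mg/L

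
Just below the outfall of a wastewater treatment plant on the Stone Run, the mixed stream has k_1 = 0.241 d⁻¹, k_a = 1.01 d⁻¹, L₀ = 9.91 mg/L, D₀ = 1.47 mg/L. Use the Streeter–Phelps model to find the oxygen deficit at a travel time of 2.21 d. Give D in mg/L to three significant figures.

k_1 L₀/(k_a−k_1) = 0.241×9.91/(1.01−0.241) = 2.388/0.7690 = 3.106 mg/L.
e^(−k_1 t) = e^(−0.241×2.210) = 0.5871; e^(−k_a t) = e^(−1.01×2.210) = 0.1073.
D = 3.106 × (0.5871 − 0.1073) + 1.47 × 0.1073 = 1.490 + 0.1577 = 1.648 mg/L.

D ≈ 1.65 mg/L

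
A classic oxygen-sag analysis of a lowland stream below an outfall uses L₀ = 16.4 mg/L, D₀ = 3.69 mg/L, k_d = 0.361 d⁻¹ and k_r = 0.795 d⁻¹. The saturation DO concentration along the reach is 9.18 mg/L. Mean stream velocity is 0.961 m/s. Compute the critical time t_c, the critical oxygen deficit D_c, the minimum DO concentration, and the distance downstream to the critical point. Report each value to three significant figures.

t_c ≈ 1.09 d; D_c ≈ 5.02 mg/L; min DO ≈ 4.16 mg/L; x_c ≈ 90.7 km

t_c = [1/(k_r−k_d)] ln[(k_r/k_d)(1 − D₀(k_r−k_d)/(k_d L₀))]
= [1/(0.795−0.361)] ln[(0.795/0.361)(1 − 3.69×0.4340/(0.361×16.4))]
= (1/0.4340) ln[2.202 × 0.7295] = 2.304 × ln(1.607) = 2.304 × 0.4741 = 1.092 d.
L(t_c) = L₀ e^(−k_d t_c) = 16.4 × 0.6741 = 11.06 mg/L, and at the critical point k_r D_c = k_d L, so D_c = (0.361/0.795) × 11.06 = 5.020 mg/L.
Minimum DO = C_s − D_c = 9.18 − 5.020 = 4.160 mg/L.
x_c = v t_c = 0.961 m/s × 1.092 d × 86400 s/d = 90700 m ≈ 90.7 km.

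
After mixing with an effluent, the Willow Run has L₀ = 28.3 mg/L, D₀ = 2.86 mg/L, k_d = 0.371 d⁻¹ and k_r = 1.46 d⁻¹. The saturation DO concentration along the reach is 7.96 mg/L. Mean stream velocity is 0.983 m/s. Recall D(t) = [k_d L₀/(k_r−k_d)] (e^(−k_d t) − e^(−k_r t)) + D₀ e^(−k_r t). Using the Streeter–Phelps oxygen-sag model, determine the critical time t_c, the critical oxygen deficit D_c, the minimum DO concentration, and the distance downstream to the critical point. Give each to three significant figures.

t_c = [1/(k_r−k_d)] ln[(k_r/k_d)(1 − D₀(k_r−k_d)/(k_d L₀))]
= [1/(1.46−0.371)] ln[(1.46/0.371)(1 − 2.86×1.089/(0.371×28.3))]
= (1/1.089) ln[3.935 × 0.7034] = 0.9183 × ln(2.768) = 0.9183 × 1.018 = 0.9349 d.
L(t_c) = L₀ e^(−k_d t_c) = 28.3 × 0.7069 = 20.01 mg/L, and at the critical point k_r D_c = k_d L, so D_c = (0.371/1.46) × 20.01 = 5.084 mg/L.
Minimum DO = C_s − D_c = 7.96 − 5.084 = 2.876 mg/L.
x_c = v t_c = 0.983 m/s × 0.9349 d × 86400 s/d = 79400 m ≈ 79.4 km.

t_c ≈ 0.935 d; D_c ≈ 5.08 mg/L; min DO ≈ 2.88 mg/L; x_c ≈ 79.4 km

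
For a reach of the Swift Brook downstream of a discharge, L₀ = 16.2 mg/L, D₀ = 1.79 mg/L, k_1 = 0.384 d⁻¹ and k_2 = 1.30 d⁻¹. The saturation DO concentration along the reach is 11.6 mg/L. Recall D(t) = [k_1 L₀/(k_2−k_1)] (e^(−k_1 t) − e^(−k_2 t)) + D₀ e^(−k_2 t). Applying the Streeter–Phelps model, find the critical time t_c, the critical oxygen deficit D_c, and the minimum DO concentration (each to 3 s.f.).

t_c ≈ 0.997 d; D_c ≈ 3.26 mg/L; min DO ≈ 8.34 mg/L

At the critical point dD/dt = 0, so k_1 L₀ e^(−k_1 t) = k_2 D. Substituting D(t) from the Streeter–Phelps equation and solving for t gives
t_c = ln[(k_2/k_1)(1 − D₀(k_2−k_1)/(k_1 L₀))] / (k_2−k_1).
Here k_2−k_1 = 0.9160 d⁻¹ and 1 − D₀(k_2−k_1)/(k_1 L₀) = 1 − 1.79×0.9160/(0.384×16.2) = 0.7364, so
t_c = ln(3.385 × 0.7364) / 0.9160 = 0.9135 / 0.9160 = 0.9973 d.
L(t_c) = L₀ e^(−k_1 t_c) = 16.2 × 0.6818 = 11.05 mg/L, and at the critical point k_2 D_c = k_1 L, so D_c = (0.384/1.30) × 11.05 = 3.263 mg/L.
Minimum DO = C_s − D_c = 11.6 − 3.263 = 8.337 mg/L.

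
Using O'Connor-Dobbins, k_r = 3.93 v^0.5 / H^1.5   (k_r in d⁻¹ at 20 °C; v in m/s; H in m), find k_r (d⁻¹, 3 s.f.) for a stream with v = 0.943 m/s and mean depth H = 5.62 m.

k_r ≈ 0.286 d⁻¹

k_r = 3.93 × 0.943^0.5 / 5.62^1.5 = 3.93 × 0.9711 / 13.32 = 0.2864 d⁻¹.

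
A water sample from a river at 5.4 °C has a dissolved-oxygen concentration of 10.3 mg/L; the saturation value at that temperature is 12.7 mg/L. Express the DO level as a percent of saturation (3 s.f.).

% saturation = C/C_s × 100 = 10.3/12.7 × 100 = 81.1 %.

81.1 % saturation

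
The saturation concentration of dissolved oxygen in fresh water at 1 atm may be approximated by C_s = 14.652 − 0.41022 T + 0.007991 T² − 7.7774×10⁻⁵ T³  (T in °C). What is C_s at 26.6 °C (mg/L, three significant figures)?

C_s ≈ 7.93 mg/L

C_s = 14.652 − 0.41022×26.6 + 0.007991×26.6² − 7.7774×10⁻⁵×26.6³ = 7.930 mg/L.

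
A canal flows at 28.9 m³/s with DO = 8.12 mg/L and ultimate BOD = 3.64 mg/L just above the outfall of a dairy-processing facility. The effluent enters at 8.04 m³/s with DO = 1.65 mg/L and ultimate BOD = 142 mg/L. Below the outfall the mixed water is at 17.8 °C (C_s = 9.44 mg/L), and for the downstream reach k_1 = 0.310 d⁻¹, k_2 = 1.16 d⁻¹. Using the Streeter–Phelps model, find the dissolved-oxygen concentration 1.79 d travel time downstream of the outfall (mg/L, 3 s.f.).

DO ≈ 3.57 mg/L

Mixed DO = (28.9×8.12 + 8.04×1.65)/(28.9+8.04) = 247.9/36.94 = 6.712 mg/L.
Mixed L₀ = (28.9×3.64 + 8.04×142)/(36.94) = 1247/36.94 = 33.75 mg/L.
Initial deficit D₀ = C_s − DO₀ = 9.44 − 6.712 = 2.728 mg/L.
D(1.79) = [0.310×33.75/(1.16−0.310)](e^(−0.310×1.79) − e^(−1.16×1.79)) + 2.728 e^(−1.16×1.79)
= 12.31 × (0.5741 − 0.1254) + 2.728 × 0.1254 = 5.866 mg/L.
DO = 9.44 − 5.866 = 3.574 mg/L.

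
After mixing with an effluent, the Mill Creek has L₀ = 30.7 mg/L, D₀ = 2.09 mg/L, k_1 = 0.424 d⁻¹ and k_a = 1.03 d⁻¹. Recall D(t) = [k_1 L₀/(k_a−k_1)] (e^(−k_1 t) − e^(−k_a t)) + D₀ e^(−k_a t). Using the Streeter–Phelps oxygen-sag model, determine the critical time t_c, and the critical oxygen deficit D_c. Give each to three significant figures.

t_c ≈ 1.30 d; D_c ≈ 7.30 mg/L

With k_a/k_1 = 2.429 and 1 − D₀(k_a−k_1)/(k_1 L₀) = 0.9027,
t_c = ln(2.429 × 0.9027) / (1.03 − 0.424) = ln(2.193) / 0.6060 = 0.7852/0.6060 = 1.296 d.
L(t_c) = L₀ e^(−k_1 t_c) = 30.7 × 0.5773 = 17.72 mg/L, and at the critical point k_a D_c = k_1 L, so D_c = (0.424/1.03) × 17.72 = 7.296 mg/L.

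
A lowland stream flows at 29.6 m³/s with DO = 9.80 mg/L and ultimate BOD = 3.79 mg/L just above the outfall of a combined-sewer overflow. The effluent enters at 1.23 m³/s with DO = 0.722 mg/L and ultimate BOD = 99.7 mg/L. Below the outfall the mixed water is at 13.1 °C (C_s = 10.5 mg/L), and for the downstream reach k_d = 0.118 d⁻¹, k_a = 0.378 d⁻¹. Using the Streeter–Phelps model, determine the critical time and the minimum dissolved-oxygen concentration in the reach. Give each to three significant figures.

t_c ≈ 3.07 d; minimum DO ≈ 8.84 mg/L

Mixed DO = (29.6×9.80 + 1.23×0.722)/(29.6+1.23) = 291.0/30.83 = 9.438 mg/L.
Mixed L₀ = (29.6×3.79 + 1.23×99.7)/(30.83) = 234.8/30.83 = 7.616 mg/L.
Initial deficit D₀ = C_s − DO₀ = 10.5 − 9.438 = 1.062 mg/L.
t_c = (1/0.2600) ln[(0.378/0.118)(1 − 1.062×0.2600/(0.118×7.616))] = 3.846 × ln(2.219) = 3.066 d.
D_c = (0.118/0.378) × 7.616 × e^(−0.118×3.066) = 0.3122 × 7.616 × 0.6965 = 1.656 mg/L.
Minimum DO = 10.5 − 1.656 = 8.844 mg/L.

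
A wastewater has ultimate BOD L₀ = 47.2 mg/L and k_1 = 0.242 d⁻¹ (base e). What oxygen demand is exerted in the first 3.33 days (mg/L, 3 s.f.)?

y_t = L₀(1 − e^(−k_1 t)) = 47.2 × (1 − e^(−0.242×3.33))
= 47.2 × (1 − 0.4467) = 47.2 × 0.5533 = 26.12 mg/L.

y ≈ 26.1 mg/L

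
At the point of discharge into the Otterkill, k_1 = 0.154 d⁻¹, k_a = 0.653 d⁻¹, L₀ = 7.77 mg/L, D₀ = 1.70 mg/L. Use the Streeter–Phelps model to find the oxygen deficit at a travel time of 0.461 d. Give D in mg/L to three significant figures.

D ≈ 1.72 mg/L

k_1 L₀/(k_a−k_1) = 0.154×7.77/(0.653−0.154) = 1.197/0.4990 = 2.398 mg/L.
e^(−k_1 t) = e^(−0.154×0.4610) = 0.9315; e^(−k_a t) = e^(−0.653×0.4610) = 0.7401.
D = 2.398 × (0.9315 − 0.7401) + 1.70 × 0.7401 = 0.4590 + 1.258 = 1.717 mg/L.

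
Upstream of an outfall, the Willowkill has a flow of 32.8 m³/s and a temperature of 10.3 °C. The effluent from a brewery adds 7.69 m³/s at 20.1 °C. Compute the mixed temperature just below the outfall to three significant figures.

Flow-weighted mixing: C = (Q_r C_r + Q_w C_w)/(Q_r + Q_w)
= (32.8×10.3 + 7.69×20.1)/(32.8 + 7.69) = 492.4/40.49 = 12.16 °C.

12.2 °C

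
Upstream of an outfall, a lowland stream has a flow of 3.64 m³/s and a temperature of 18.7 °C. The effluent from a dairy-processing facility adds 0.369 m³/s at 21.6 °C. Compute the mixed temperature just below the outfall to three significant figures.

19.0 °C

Flow-weighted mixing: C = (Q_r C_r + Q_w C_w)/(Q_r + Q_w)
= (3.64×18.7 + 0.369×21.6)/(3.64 + 0.369) = 76.04/4.009 = 18.97 °C.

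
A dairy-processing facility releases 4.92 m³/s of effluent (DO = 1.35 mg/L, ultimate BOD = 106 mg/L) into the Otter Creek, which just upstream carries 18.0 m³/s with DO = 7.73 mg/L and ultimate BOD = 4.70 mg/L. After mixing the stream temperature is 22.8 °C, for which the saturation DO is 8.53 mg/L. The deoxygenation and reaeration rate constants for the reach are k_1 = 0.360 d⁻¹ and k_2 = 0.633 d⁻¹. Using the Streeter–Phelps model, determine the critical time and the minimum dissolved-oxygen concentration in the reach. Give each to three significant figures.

Mixed DO = (18.0×7.73 + 4.92×1.35)/(18.0+4.92) = 145.8/22.92 = 6.360 mg/L.
Mixed L₀ = (18.0×4.70 + 4.92×106)/(22.92) = 606.1/22.92 = 26.45 mg/L.
Initial deficit D₀ = C_s − DO₀ = 8.53 − 6.360 = 2.170 mg/L.
t_c = (1/0.2730) ln[(0.633/0.360)(1 − 2.170×0.2730/(0.360×26.45))] = 3.663 × ln(1.649) = 1.832 d.
D_c = (0.360/0.633) × 26.45 × e^(−0.360×1.832) = 0.5687 × 26.45 × 0.5171 = 7.777 mg/L.
Minimum DO = 8.53 − 7.777 = 0.7529 mg/L.

t_c ≈ 1.83 d; minimum DO ≈ 0.753 mg/L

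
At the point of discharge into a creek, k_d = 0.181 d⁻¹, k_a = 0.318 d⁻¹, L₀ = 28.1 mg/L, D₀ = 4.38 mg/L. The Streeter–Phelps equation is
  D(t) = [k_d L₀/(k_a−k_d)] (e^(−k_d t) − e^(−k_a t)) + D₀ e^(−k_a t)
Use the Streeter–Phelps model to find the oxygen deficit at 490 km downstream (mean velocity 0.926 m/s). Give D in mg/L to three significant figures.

D ≈ 7.58 mg/L

Travel time t = x/v = 490 km / (0.926 m/s) = 490000 m / 0.926 m/s = 529200 s = 6.125 d.
k_d L₀/(k_a−k_d) = 0.181×28.1/(0.318−0.181) = 5.086/0.1370 = 37.12 mg/L.
e^(−k_d t) = e^(−0.181×6.125) = 0.3300; e^(−k_a t) = e^(−0.318×6.125) = 0.1426.
D = 37.12 × (0.3300 − 0.1426) + 4.38 × 0.1426 = 6.958 + 0.6247 = 7.583 mg/L.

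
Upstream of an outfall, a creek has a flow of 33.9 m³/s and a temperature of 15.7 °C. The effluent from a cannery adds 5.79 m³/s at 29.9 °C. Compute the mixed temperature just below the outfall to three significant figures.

Flow-weighted mixing: C = (Q_r C_r + Q_w C_w)/(Q_r + Q_w)
= (33.9×15.7 + 5.79×29.9)/(33.9 + 5.79) = 705.4/39.69 = 17.77 °C.

17.8 °C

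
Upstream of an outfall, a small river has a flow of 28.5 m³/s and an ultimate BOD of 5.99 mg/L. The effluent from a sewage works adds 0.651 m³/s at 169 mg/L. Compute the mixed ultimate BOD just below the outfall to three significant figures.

Flow-weighted mixing: C = (Q_r C_r + Q_w C_w)/(Q_r + Q_w)
= (28.5×5.99 + 0.651×169)/(28.5 + 0.651) = 280.7/29.15 = 9.630 mg/L.

9.63 mg/L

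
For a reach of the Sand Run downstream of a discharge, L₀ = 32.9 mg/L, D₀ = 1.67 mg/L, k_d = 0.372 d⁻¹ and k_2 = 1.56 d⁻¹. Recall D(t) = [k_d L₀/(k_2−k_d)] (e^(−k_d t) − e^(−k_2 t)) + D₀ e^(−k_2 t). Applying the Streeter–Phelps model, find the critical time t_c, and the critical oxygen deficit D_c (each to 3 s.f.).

With k_2/k_d = 4.194 and 1 − D₀(k_2−k_d)/(k_d L₀) = 0.8379,
t_c = ln(4.194 × 0.8379) / (1.56 − 0.372) = ln(3.514) / 1.188 = 1.257/1.188 = 1.058 d.
L(t_c) = L₀ e^(−k_d t_c) = 32.9 × 0.6747 = 22.20 mg/L, and at the critical point k_2 D_c = k_d L, so D_c = (0.372/1.56) × 22.20 = 5.293 mg/L.

t_c ≈ 1.06 d; D_c ≈ 5.29 mg/L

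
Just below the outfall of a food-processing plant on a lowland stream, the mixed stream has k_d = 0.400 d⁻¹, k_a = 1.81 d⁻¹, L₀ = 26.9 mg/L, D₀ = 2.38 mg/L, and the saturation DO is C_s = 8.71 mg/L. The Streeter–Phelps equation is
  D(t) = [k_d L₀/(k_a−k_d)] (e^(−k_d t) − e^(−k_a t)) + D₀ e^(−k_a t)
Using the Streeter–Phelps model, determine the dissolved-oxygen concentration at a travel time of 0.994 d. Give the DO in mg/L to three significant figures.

DO ≈ 4.45 mg/L

k_d L₀/(k_a−k_d) = 0.400×26.9/(1.81−0.400) = 10.76/1.410 = 7.631 mg/L.
e^(−k_d t) = e^(−0.400×0.9940) = 0.6719; e^(−k_a t) = e^(−1.81×0.9940) = 0.1654.
D = 7.631 × (0.6719 − 0.1654) + 2.38 × 0.1654 = 3.865 + 0.3937 = 4.259 mg/L.
DO = C_s − D = 8.71 − 4.259 = 4.451 mg/L.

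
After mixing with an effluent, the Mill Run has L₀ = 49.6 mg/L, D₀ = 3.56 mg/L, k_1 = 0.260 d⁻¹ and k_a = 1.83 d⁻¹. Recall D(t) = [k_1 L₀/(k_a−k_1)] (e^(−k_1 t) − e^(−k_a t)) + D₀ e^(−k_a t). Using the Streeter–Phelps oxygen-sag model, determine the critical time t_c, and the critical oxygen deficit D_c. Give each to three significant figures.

t_c ≈ 0.881 d; D_c ≈ 5.60 mg/L

At the critical point dD/dt = 0, so k_1 L₀ e^(−k_1 t) = k_a D. Substituting D(t) from the Streeter–Phelps equation and solving for t gives
t_c = ln[(k_a/k_1)(1 − D₀(k_a−k_1)/(k_1 L₀))] / (k_a−k_1).
Here k_a−k_1 = 1.570 d⁻¹ and 1 − D₀(k_a−k_1)/(k_1 L₀) = 1 − 3.56×1.570/(0.260×49.6) = 0.5666, so
t_c = ln(7.038 × 0.5666) / 1.570 = 1.383 / 1.570 = 0.8811 d.
D_c = (k_1/k_a) L₀ e^(−k_1 t_c) = (0.260/1.83) × 49.6 × e^(−0.260×0.8811) = 0.1421 × 49.6 × 0.7953 = 5.604 mg/L.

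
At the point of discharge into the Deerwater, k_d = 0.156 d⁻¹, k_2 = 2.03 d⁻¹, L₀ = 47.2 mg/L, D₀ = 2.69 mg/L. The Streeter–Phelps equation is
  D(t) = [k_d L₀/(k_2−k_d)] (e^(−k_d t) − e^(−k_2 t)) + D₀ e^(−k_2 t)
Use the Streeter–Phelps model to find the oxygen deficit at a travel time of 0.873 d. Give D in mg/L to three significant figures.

D ≈ 3.22 mg/L

k_d L₀/(k_2−k_d) = 0.156×47.2/(2.03−0.156) = 7.363/1.874 = 3.929 mg/L.
e^(−k_d t) = e^(−0.156×0.8730) = 0.8727; e^(−k_2 t) = e^(−2.03×0.8730) = 0.1700.
D = 3.929 × (0.8727 − 0.1700) + 2.69 × 0.1700 = 2.761 + 0.4572 = 3.218 mg/L.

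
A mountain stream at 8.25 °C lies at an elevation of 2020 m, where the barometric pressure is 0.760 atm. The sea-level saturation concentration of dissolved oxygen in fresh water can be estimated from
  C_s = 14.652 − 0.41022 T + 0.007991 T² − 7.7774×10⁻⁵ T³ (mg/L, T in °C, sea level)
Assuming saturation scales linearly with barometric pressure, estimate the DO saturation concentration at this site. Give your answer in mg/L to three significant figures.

At sea level: C_s = 14.652 − 0.41022×8.25 + 0.007991×8.25² − 7.7774×10⁻⁵×8.25³ = 11.77 mg/L.
Pressure correction: C_s' = 11.77 × 0.760 = 8.944 mg/L.

C_s ≈ 8.94 mg/L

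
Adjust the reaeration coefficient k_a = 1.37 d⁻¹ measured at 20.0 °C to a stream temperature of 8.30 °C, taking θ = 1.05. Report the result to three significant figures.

k_a ≈ 0.774 d⁻¹

k_a(T₂) = k_a(T₁) · θ^(T₂−T₁) = 1.37 × 1.05^(8.30−20.0)
= 1.37 × 1.05^-11.7 = 1.37 × 0.5650 = 0.7741 d⁻¹.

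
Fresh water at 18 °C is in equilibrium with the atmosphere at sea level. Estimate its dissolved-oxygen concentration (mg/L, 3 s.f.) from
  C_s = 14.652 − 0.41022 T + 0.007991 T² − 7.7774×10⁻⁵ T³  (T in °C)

C_s ≈ 9.40 mg/L

C_s = 14.652 − 0.41022×18 + 0.007991×18² − 7.7774×10⁻⁵×18³ = 9.404 mg/L.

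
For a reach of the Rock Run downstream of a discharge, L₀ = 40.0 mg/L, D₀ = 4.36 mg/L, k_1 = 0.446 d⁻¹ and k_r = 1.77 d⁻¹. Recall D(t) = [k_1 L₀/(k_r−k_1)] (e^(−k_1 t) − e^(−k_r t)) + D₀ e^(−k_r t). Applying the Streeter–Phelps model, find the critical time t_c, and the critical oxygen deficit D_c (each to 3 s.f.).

t_c ≈ 0.746 d; D_c ≈ 7.23 mg/L

At the critical point dD/dt = 0, so k_1 L₀ e^(−k_1 t) = k_r D. Substituting D(t) from the Streeter–Phelps equation and solving for t gives
t_c = ln[(k_r/k_1)(1 − D₀(k_r−k_1)/(k_1 L₀))] / (k_r−k_1).
Here k_r−k_1 = 1.324 d⁻¹ and 1 − D₀(k_r−k_1)/(k_1 L₀) = 1 − 4.36×1.324/(0.446×40.0) = 0.6764, so
t_c = ln(3.969 × 0.6764) / 1.324 = 0.9875 / 1.324 = 0.7458 d.
L(t_c) = L₀ e^(−k_1 t_c) = 40.0 × 0.7170 = 28.68 mg/L, and at the critical point k_r D_c = k_1 L, so D_c = (0.446/1.77) × 28.68 = 7.227 mg/L.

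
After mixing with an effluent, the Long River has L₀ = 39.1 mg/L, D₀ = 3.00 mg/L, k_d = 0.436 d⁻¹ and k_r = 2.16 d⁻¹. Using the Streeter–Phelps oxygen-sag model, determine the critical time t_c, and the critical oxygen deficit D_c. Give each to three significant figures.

With k_r/k_d = 4.954 and 1 − D₀(k_r−k_d)/(k_d L₀) = 0.6966,
t_c = ln(4.954 × 0.6966) / (2.16 − 0.436) = ln(3.451) / 1.724 = 1.239/1.724 = 0.7185 d.
L(t_c) = L₀ e^(−k_d t_c) = 39.1 × 0.7311 = 28.58 mg/L, and at the critical point k_r D_c = k_d L, so D_c = (0.436/2.16) × 28.58 = 5.770 mg/L.

t_c ≈ 0.719 d; D_c ≈ 5.77 mg/L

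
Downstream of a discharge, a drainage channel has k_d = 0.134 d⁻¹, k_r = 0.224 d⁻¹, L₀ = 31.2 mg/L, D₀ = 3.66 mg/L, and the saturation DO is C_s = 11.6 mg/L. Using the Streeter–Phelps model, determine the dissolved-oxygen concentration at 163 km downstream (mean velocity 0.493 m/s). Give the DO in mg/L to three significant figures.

DO ≈ 1.94 mg/L

Travel time t = x/v = 163 km / (0.493 m/s) = 163000 m / 0.493 m/s = 330600 s = 3.827 d.
k_d L₀/(k_r−k_d) = 0.134×31.2/(0.224−0.134) = 4.181/0.09000 = 46.45 mg/L.
e^(−k_d t) = e^(−0.134×3.827) = 0.5988; e^(−k_r t) = e^(−0.224×3.827) = 0.4244.
D = 46.45 × (0.5988 − 0.4244) + 3.66 × 0.4244 = 8.105 + 1.553 = 9.658 mg/L.
DO = C_s − D = 11.6 − 9.658 = 1.942 mg/L.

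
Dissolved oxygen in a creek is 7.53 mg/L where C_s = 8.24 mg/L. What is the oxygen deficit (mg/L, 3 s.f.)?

D ≈ 0.710 mg/L

D = C_s − C = 8.24 − 7.53 = 0.710 mg/L.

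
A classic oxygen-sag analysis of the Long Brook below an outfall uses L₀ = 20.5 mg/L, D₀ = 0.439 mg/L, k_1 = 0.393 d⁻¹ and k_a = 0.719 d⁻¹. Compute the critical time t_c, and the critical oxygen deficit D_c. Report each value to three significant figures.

t_c = [1/(k_a−k_1)] ln[(k_a/k_1)(1 − D₀(k_a−k_1)/(k_1 L₀))]
= [1/(0.719−0.393)] ln[(0.719/0.393)(1 − 0.439×0.3260/(0.393×20.5))]
= (1/0.3260) ln[1.830 × 0.9822] = 3.067 × ln(1.797) = 3.067 × 0.5861 = 1.798 d.
L(t_c) = L₀ e^(−k_1 t_c) = 20.5 × 0.4933 = 10.11 mg/L, and at the critical point k_a D_c = k_1 L, so D_c = (0.393/0.719) × 10.11 = 5.528 mg/L.

t_c ≈ 1.80 d; D_c ≈ 5.53 mg/L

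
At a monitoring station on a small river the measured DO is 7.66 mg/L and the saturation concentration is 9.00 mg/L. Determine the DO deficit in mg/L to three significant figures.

D ≈ 1.34 mg/L

D = C_s − C = 9.00 − 7.66 = 1.34 mg/L.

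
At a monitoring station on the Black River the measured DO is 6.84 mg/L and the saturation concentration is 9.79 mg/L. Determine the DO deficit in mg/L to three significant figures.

D ≈ 2.95 mg/L

D = C_s − C = 9.79 − 6.84 = 2.95 mg/L.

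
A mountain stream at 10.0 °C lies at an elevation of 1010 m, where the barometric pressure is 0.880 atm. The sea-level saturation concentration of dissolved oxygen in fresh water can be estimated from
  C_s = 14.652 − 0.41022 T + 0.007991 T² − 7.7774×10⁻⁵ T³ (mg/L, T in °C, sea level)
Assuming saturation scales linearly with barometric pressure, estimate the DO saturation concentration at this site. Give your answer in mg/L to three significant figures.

At sea level: C_s = 14.652 − 0.41022×10.0 + 0.007991×10.0² − 7.7774×10⁻⁵×10.0³ = 11.27 mg/L.
Pressure correction: C_s' = 11.27 × 0.880 = 9.919 mg/L.

C_s ≈ 9.92 mg/L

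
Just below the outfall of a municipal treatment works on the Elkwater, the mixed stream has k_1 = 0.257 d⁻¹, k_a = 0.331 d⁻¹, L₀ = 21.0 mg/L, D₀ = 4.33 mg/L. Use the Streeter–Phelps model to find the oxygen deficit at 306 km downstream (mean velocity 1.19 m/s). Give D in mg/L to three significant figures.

D ≈ 8.33 mg/L

Travel time t = x/v = 306 km / (1.19 m/s) = 306000 m / 1.19 m/s = 257100 s = 2.976 d.
k_1 L₀/(k_a−k_1) = 0.257×21.0/(0.331−0.257) = 5.397/0.07400 = 72.93 mg/L.
e^(−k_1 t) = e^(−0.257×2.976) = 0.4654; e^(−k_a t) = e^(−0.331×2.976) = 0.3734.
D = 72.93 × (0.4654 − 0.3734) + 4.33 × 0.3734 = 6.709 + 1.617 = 8.326 mg/L.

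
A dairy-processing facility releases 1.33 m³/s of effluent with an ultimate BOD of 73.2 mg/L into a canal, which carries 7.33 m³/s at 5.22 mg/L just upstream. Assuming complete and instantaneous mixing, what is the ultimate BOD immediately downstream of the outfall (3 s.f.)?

Flow-weighted mixing: C = (Q_r C_r + Q_w C_w)/(Q_r + Q_w)
= (7.33×5.22 + 1.33×73.2)/(7.33 + 1.33) = 135.6/8.660 = 15.66 mg/L.

15.7 mg/L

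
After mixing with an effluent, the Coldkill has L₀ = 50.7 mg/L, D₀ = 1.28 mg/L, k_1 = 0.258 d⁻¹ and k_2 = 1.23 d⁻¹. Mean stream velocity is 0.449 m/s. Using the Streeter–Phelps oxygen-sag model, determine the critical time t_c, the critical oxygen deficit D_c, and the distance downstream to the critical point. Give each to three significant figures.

With k_2/k_1 = 4.767 and 1 − D₀(k_2−k_1)/(k_1 L₀) = 0.9049,
t_c = ln(4.767 × 0.9049) / (1.23 − 0.258) = ln(4.314) / 0.9720 = 1.462/0.9720 = 1.504 d.
D_c = (k_1/k_2) L₀ e^(−k_1 t_c) = (0.258/1.23) × 50.7 × e^(−0.258×1.504) = 0.2098 × 50.7 × 0.6784 = 7.214 mg/L.
x_c = v t_c = 0.449 m/s × 1.504 d × 86400 s/d = 58340 m ≈ 58.3 km.

t_c ≈ 1.50 d; D_c ≈ 7.21 mg/L; x_c ≈ 58.3 km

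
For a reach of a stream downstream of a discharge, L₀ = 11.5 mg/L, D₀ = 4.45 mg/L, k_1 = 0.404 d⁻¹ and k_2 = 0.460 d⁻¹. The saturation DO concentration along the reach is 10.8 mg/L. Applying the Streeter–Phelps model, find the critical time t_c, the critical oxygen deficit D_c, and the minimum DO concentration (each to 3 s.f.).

With k_2/k_1 = 1.139 and 1 − D₀(k_2−k_1)/(k_1 L₀) = 0.9464,
t_c = ln(1.139 × 0.9464) / (0.460 − 0.404) = ln(1.078) / 0.05600 = 0.07468/0.05600 = 1.334 d.
L(t_c) = L₀ e^(−k_1 t_c) = 11.5 × 0.5835 = 6.710 mg/L, and at the critical point k_2 D_c = k_1 L, so D_c = (0.404/0.460) × 6.710 = 5.893 mg/L.
Minimum DO = C_s − D_c = 10.8 − 5.893 = 4.907 mg/L.

t_c ≈ 1.33 d; D_c ≈ 5.89 mg/L; min DO ≈ 4.91 mg/L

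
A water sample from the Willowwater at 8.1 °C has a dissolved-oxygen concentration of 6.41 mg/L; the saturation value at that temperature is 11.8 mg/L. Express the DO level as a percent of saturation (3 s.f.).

% saturation = C/C_s × 100 = 6.41/11.8 × 100 = 54.3 %.

54.3 % saturation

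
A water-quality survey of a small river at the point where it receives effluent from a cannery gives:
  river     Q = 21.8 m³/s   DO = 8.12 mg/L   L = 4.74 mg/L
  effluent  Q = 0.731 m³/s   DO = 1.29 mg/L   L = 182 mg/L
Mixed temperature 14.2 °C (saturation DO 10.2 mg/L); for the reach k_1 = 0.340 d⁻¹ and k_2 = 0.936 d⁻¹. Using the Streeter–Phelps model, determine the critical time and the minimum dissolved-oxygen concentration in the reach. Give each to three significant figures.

Mixed DO = (21.8×8.12 + 0.731×1.29)/(21.8+0.731) = 178.0/22.53 = 7.898 mg/L.
Mixed L₀ = (21.8×4.74 + 0.731×182)/(22.53) = 236.4/22.53 = 10.49 mg/L.
Initial deficit D₀ = C_s − DO₀ = 10.2 − 7.898 = 2.302 mg/L.
t_c = (1/0.5960) ln[(0.936/0.340)(1 − 2.302×0.5960/(0.340×10.49))] = 1.678 × ln(1.694) = 0.8846 d.
D_c = (0.340/0.936) × 10.49 × e^(−0.340×0.8846) = 0.3632 × 10.49 × 0.7402 = 2.821 mg/L.
Minimum DO = 10.2 − 2.821 = 7.379 mg/L.

t_c ≈ 0.885 d; minimum DO ≈ 7.38 mg/L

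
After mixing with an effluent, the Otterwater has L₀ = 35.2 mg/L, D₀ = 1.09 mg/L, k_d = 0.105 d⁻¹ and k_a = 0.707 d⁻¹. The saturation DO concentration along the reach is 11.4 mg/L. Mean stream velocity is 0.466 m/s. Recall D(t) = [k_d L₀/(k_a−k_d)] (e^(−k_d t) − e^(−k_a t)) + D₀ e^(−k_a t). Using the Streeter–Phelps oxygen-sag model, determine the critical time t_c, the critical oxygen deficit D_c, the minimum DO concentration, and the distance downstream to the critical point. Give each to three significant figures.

At the critical point dD/dt = 0, so k_d L₀ e^(−k_d t) = k_a D. Substituting D(t) from the Streeter–Phelps equation and solving for t gives
t_c = ln[(k_a/k_d)(1 − D₀(k_a−k_d)/(k_d L₀))] / (k_a−k_d).
Here k_a−k_d = 0.6020 d⁻¹ and 1 − D₀(k_a−k_d)/(k_d L₀) = 1 − 1.09×0.6020/(0.105×35.2) = 0.8225, so
t_c = ln(6.733 × 0.8225) / 0.6020 = 1.712 / 0.6020 = 2.843 d.
L(t_c) = L₀ e^(−k_d t_c) = 35.2 × 0.7419 = 26.11 mg/L, and at the critical point k_a D_c = k_d L, so D_c = (0.105/0.707) × 26.11 = 3.878 mg/L.
Minimum DO = C_s − D_c = 11.4 − 3.878 = 7.522 mg/L.
x_c = v t_c = 0.466 m/s × 2.843 d × 86400 s/d = 114500 m ≈ 114 km.

t_c ≈ 2.84 d; D_c ≈ 3.88 mg/L; min DO ≈ 7.52 mg/L; x_c ≈ 114 km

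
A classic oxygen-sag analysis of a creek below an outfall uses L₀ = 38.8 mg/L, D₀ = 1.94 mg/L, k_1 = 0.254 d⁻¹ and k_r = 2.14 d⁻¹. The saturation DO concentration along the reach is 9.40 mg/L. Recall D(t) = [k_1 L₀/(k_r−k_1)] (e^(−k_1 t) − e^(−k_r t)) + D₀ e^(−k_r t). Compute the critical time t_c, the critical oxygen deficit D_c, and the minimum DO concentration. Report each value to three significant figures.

At the critical point dD/dt = 0, so k_1 L₀ e^(−k_1 t) = k_r D. Substituting D(t) from the Streeter–Phelps equation and solving for t gives
t_c = ln[(k_r/k_1)(1 − D₀(k_r−k_1)/(k_1 L₀))] / (k_r−k_1).
Here k_r−k_1 = 1.886 d⁻¹ and 1 − D₀(k_r−k_1)/(k_1 L₀) = 1 − 1.94×1.886/(0.254×38.8) = 0.6287, so
t_c = ln(8.425 × 0.6287) / 1.886 = 1.667 / 1.886 = 0.8840 d.
L(t_c) = L₀ e^(−k_1 t_c) = 38.8 × 0.7989 = 31.00 mg/L, and at the critical point k_r D_c = k_1 L, so D_c = (0.254/2.14) × 31.00 = 3.679 mg/L.
Minimum DO = C_s − D_c = 9.40 − 3.679 = 5.721 mg/L.

t_c ≈ 0.884 d; D_c ≈ 3.68 mg/L; min DO ≈ 5.72 mg/L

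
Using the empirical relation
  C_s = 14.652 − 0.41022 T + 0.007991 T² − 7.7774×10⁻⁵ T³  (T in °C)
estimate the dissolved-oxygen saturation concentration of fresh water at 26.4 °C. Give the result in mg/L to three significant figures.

C_s = 14.652 − 0.41022×26.4 + 0.007991×26.4² − 7.7774×10⁻⁵×26.4³ = 7.961 mg/L.

C_s ≈ 7.96 mg/L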